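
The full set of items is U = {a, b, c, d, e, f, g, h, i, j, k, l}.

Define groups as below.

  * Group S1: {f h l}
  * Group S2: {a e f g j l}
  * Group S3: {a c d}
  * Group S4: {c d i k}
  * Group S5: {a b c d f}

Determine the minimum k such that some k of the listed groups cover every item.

4

S1, S2, S4, and S5 cover everything between them: the union {a, b, c, d, e, f, g, h, i, j, k, l} is all of U.
Only S1 contains h, so S1 is forced; the remaining 9 items need at least 3 more groups (each remaining group adds at most 4) — so at least 4 groups are needed, and 4 is optimal.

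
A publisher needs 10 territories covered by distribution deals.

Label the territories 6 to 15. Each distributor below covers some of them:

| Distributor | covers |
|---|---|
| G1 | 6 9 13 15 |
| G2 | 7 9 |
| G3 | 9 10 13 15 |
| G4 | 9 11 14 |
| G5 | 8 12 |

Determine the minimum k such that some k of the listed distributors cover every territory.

5

Take {G1, G2, G3, G4, G5}. Their union is {6, 7, 8, 9, 10, 11, 12, 13, 14, 15}, which is all 10 territories.
No 4 of the 5 distributors cover everything (all 5 combinations miss at least one territory), so 5 is optimal.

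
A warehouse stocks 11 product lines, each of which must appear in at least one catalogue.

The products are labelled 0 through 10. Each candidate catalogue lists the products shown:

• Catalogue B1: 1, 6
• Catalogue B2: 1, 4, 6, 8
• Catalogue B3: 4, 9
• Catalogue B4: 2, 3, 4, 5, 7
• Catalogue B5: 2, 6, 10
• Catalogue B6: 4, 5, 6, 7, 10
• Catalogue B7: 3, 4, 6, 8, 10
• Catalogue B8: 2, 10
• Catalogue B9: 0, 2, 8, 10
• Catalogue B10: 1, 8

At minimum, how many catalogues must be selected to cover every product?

B1 and B3 and B4 and B9 together: B1 ∪ B3 ∪ B4 ∪ B9 = {0, 1, 2, 3, 4, 5, 6, 7, 8, 9, 10} — every product is covered.
Only B3 contains 9, so B3 is forced; the remaining 9 products need at least 3 more catalogues (each remaining catalogue adds at most 4) — so at least 4 catalogues are needed, and 4 is optimal.

4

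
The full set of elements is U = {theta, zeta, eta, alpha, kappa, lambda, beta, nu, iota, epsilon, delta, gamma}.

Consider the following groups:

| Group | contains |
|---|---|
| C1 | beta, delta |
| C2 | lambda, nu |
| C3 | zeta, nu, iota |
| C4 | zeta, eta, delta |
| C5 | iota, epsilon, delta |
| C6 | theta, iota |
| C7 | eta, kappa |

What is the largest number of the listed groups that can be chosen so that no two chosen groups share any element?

C1, C2, C6, C7 are pairwise disjoint (C1={beta,delta}; C2={lambda,nu}; C6={theta,iota}; C7={eta,kappa}).
Every remaining group overlaps one of these, and no 5 of the listed groups are pairwise disjoint, so 4 is the maximum.

4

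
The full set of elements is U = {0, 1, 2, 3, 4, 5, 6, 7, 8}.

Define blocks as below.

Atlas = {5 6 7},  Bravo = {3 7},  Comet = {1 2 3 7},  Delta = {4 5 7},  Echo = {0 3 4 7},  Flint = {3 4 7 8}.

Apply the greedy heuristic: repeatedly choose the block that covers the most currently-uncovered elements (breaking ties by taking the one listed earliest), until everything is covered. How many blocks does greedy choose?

Greedy: pick Comet (covers 4 new) → pick Atlas (covers 2 new) → pick Echo (covers 2 new) → pick Flint (covers 1 new). Total picks: 4.

4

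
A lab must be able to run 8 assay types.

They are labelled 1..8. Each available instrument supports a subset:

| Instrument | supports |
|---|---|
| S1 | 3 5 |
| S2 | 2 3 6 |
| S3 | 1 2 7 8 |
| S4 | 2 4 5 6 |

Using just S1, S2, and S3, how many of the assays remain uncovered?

1

Union of S1, S2, S3 = {1, 2, 3, 5, 6, 7, 8}.
Not covered: 4 — 1 assay.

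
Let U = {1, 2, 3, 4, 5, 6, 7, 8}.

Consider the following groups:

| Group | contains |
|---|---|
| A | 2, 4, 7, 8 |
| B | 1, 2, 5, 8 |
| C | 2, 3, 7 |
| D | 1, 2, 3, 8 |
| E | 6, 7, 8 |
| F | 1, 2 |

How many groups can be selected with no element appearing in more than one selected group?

E, F are pairwise disjoint (E={6,7,8}; F={1,2}).
Every remaining group overlaps one of these, and no 3 of the listed groups are pairwise disjoint, so 2 is the maximum.

2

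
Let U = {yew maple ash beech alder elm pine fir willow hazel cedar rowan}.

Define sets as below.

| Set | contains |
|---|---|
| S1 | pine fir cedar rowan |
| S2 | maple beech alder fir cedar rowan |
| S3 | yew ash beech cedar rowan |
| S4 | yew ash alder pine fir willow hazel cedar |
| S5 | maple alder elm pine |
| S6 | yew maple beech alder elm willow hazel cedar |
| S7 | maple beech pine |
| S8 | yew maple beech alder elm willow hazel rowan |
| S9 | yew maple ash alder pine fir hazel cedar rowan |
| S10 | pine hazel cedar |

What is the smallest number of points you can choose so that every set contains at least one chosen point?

Take H = {maple, cedar}. Each listed set contains at least one of these, so H is a hitting set of size 2.
The sets S3, S5 are pairwise disjoint, so any hitting set needs a separate point for each — at least 2. Hence 2 is optimal.

2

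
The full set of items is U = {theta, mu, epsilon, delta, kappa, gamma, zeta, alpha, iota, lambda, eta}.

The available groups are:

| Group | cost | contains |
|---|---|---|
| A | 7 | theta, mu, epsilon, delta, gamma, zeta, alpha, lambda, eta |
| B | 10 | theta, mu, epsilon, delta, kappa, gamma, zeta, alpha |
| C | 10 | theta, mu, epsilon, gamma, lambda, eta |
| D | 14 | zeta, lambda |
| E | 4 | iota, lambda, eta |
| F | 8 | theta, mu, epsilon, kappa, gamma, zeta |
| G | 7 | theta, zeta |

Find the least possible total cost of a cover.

B, E together cover every item (B ∪ E = {theta, mu, epsilon, delta, kappa, gamma, zeta, alpha, iota, lambda, eta}); total cost 10 + 4 = 14.
The greedy pick A, E, F costs 19; no covering selection beats 14.

14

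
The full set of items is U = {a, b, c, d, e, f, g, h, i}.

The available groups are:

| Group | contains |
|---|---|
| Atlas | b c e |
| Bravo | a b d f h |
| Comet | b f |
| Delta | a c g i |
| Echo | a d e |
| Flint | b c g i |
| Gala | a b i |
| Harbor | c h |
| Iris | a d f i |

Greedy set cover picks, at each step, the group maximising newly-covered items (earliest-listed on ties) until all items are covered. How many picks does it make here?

3

Greedy: pick Bravo (covers 5 new) → pick Delta (covers 3 new) → pick Atlas (covers 1 new). Total picks: 3.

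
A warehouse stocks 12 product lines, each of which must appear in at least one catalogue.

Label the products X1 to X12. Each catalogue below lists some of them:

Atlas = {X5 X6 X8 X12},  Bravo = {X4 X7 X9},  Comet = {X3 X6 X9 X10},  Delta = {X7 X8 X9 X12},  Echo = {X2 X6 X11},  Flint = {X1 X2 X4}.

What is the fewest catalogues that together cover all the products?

5

Atlas and Bravo and Comet and Echo and Flint together: Atlas ∪ Bravo ∪ Comet ∪ Echo ∪ Flint = {X1, X2, X3, X4, X5, X6, X7, X8, X9, X10, X11, X12} — every product is covered.
No 4 of the 6 catalogues cover everything (all 15 combinations miss at least one product), so 5 is optimal.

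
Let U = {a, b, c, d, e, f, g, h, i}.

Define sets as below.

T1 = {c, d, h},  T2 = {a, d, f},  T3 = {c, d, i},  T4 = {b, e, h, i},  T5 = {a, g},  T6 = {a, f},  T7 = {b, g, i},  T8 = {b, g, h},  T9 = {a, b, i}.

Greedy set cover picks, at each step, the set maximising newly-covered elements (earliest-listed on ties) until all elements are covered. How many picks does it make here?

4

Greedy: pick T4 (covers 4 new) → pick T2 (covers 3 new) → pick T1 (covers 1 new) → pick T5 (covers 1 new). Total picks: 4.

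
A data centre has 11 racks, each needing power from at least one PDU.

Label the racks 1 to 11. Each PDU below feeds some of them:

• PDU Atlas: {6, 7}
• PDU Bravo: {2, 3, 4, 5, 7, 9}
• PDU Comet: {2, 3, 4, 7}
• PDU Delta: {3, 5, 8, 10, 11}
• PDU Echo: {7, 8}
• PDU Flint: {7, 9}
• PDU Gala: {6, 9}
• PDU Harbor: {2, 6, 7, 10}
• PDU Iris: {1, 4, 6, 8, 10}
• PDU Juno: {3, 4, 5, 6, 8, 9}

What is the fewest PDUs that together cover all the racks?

3

Take {Bravo, Delta, Iris}. Their union is {1, 2, 3, 4, 5, 6, 7, 8, 9, 10, 11}, which is all 11 racks.
Only Iris contains 1, so Iris is forced; the remaining 6 racks need at least 2 more PDUs (each remaining PDU adds at most 5) — so at least 3 PDUs are needed, and 3 is optimal.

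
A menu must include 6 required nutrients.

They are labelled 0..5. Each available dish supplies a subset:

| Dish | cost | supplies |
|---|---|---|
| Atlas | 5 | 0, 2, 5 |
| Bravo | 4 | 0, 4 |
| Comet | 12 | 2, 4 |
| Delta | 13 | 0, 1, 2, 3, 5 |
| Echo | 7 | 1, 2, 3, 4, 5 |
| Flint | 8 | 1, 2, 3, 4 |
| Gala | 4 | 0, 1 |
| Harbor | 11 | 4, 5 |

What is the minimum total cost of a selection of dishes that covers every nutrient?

11

Echo, Gala together cover every nutrient (Echo ∪ Gala = {0, 1, 2, 3, 4, 5}); total cost 7 + 4 = 11.
No covering selection has total cost below 11.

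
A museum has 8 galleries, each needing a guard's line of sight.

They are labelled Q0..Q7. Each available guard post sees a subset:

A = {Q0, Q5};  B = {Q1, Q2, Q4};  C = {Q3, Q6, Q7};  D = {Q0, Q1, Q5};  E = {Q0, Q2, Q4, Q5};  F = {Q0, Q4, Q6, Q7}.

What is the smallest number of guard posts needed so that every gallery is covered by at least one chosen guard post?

A and B and C together: A ∪ B ∪ C = {Q0, Q1, Q2, Q3, Q4, Q5, Q6, Q7} — every gallery is covered.
Only C contains Q3, so C is forced; the remaining 5 galleries need at least 2 more guard posts (each remaining guard post adds at most 4) — so at least 3 guard posts are needed, and 3 is optimal.

3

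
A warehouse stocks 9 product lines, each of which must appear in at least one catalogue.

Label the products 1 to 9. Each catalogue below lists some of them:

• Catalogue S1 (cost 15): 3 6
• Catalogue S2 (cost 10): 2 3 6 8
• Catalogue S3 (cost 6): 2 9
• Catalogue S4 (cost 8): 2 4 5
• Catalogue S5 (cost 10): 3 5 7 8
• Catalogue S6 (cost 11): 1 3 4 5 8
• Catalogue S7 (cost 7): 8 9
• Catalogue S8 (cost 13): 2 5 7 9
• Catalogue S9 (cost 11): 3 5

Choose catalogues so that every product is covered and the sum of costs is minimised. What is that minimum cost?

S2, S6, S8 together cover every product (S2 ∪ S6 ∪ S8 = {1, 2, 3, 4, 5, 6, 7, 8, 9}); total cost 10 + 11 + 13 = 34.
The greedy pick S6, S3, S2, S5 costs 37; no covering selection beats 34.

34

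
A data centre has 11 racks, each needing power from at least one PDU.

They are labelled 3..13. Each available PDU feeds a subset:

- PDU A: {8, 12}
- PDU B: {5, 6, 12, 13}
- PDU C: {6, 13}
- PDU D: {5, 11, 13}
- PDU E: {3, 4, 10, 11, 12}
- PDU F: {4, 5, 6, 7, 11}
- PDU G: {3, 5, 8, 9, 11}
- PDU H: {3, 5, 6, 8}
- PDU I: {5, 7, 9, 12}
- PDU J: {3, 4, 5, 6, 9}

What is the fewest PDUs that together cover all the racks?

B and E and F and G together: B ∪ E ∪ F ∪ G = {3, 4, 5, 6, 7, 8, 9, 10, 11, 12, 13} — every rack is covered.
No 3 of the 10 PDUs cover everything (all 120 combinations miss at least one rack), so 4 is optimal.

4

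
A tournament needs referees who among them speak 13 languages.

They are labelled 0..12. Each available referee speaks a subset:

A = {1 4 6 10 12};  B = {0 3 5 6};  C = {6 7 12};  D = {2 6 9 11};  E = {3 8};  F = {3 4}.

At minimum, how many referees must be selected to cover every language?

5

Take {A, B, C, D, E}. Their union is {0, 1, 2, 3, 4, 5, 6, 7, 8, 9, 10, 11, 12}, which is all 13 languages.
Only C contains 7, so C is forced; the remaining 10 languages need at least 4 more referees (each remaining referee adds at most 3) — so at least 5 referees are needed, and 5 is optimal.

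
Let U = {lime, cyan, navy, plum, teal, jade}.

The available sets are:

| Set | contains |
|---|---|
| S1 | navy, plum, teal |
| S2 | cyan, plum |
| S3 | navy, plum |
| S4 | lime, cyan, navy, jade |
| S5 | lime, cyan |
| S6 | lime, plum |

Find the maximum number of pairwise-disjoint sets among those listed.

2

S1, S5 are pairwise disjoint (S1={navy,plum,teal}; S5={lime,cyan}).
Every remaining set overlaps one of these, and no 3 of the listed sets are pairwise disjoint, so 2 is the maximum.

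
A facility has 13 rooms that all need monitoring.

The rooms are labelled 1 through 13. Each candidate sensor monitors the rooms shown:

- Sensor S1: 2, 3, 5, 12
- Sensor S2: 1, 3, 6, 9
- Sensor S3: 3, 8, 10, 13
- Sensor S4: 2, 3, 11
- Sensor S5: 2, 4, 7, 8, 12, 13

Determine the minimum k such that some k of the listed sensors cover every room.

5

Take {S1, S2, S3, S4, S5}. Their union is {1, 2, 3, 4, 5, 6, 7, 8, 9, 10, 11, 12, 13}, which is all 13 rooms.
No 4 of the 5 sensors cover everything (all 5 combinations miss at least one room), so 5 is optimal.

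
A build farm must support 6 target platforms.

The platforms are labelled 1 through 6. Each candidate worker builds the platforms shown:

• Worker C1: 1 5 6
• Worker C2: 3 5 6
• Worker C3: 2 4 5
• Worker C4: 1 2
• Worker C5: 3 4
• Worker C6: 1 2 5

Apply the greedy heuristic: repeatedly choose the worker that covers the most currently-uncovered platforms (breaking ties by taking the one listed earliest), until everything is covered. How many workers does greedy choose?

3

Greedy: pick C1 (covers 3 new) → pick C3 (covers 2 new) → pick C2 (covers 1 new). Total picks: 3.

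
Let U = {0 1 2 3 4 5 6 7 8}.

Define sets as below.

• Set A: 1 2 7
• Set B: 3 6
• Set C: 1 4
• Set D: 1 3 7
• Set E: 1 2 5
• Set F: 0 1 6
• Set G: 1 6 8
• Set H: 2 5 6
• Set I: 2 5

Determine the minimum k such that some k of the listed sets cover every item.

5

Take {C, D, F, G, H}. Their union is {0, 1, 2, 3, 4, 5, 6, 7, 8}, which is all 9 items.
No 4 of the 9 sets cover everything (all 126 combinations miss at least one item), so 5 is optimal.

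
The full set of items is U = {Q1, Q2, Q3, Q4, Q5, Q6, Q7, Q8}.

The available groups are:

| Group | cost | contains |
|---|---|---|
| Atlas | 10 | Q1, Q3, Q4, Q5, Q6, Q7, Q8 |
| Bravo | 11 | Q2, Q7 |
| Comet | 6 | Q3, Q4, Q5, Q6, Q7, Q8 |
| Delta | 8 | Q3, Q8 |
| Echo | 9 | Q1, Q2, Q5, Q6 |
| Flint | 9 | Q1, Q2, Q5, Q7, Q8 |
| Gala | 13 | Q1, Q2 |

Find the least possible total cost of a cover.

15

Comet, Echo together cover every item (Comet ∪ Echo = {Q1, Q2, Q3, Q4, Q5, Q6, Q7, Q8}); total cost 6 + 9 = 15.
No covering selection has total cost below 15.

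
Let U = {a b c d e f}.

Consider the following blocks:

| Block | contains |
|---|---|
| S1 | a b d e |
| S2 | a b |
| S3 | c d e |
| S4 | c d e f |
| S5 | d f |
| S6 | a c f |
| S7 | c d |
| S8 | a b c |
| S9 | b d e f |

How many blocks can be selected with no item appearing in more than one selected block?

2

S5, S8 are pairwise disjoint (S5={d,f}; S8={a,b,c}).
Every remaining block overlaps one of these, and no 3 of the listed blocks are pairwise disjoint, so 2 is the maximum.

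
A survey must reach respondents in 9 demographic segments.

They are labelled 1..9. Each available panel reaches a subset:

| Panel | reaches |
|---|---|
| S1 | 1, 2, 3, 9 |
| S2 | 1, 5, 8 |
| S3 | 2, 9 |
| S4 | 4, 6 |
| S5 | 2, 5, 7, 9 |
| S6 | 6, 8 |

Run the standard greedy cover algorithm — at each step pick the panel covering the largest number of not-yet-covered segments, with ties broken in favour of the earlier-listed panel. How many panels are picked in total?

Greedy: pick S1 (covers 4 new) → pick S2 (covers 2 new) → pick S4 (covers 2 new) → pick S5 (covers 1 new). Total picks: 4.

4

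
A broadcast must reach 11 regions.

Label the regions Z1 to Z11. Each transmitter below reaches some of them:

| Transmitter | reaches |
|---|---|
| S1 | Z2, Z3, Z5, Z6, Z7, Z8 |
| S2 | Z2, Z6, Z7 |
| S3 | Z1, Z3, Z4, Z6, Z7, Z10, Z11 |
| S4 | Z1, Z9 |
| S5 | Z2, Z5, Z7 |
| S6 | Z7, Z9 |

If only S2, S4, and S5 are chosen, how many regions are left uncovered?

Union of S2, S4, S5 = {Z1, Z2, Z5, Z6, Z7, Z9}.
Not covered: Z3, Z4, Z8, Z10, Z11 — 5 regions.

5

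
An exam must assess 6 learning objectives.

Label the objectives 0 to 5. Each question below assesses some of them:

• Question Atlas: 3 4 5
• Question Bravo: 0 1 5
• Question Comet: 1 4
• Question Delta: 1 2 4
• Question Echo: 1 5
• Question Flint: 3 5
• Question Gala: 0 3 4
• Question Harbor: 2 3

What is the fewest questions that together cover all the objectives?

Bravo and Gala and Harbor together: Bravo ∪ Gala ∪ Harbor = {0, 1, 2, 3, 4, 5} — every objective is covered.
No 2 of the 8 questions cover everything (all 28 combinations miss at least one objective), so 3 is optimal.

3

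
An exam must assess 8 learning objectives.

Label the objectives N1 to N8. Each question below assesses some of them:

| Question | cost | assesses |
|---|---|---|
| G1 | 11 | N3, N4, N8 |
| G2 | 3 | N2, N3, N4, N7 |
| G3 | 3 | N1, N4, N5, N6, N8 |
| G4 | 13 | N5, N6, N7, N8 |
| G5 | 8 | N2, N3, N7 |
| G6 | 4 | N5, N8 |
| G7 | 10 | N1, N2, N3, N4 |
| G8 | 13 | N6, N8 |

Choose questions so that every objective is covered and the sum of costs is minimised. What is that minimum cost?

6

G2, G3 together cover every objective (G2 ∪ G3 = {N1, N2, N3, N4, N5, N6, N7, N8}); total cost 3 + 3 = 6.
No covering selection has total cost below 6.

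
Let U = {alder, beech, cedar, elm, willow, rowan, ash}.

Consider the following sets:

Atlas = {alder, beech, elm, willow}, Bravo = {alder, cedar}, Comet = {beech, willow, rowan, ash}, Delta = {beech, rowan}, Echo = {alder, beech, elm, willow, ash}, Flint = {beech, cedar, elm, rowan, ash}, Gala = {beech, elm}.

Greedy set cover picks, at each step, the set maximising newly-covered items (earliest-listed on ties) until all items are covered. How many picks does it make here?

Greedy: pick Echo (covers 5 new) → pick Flint (covers 2 new). Total picks: 2.

2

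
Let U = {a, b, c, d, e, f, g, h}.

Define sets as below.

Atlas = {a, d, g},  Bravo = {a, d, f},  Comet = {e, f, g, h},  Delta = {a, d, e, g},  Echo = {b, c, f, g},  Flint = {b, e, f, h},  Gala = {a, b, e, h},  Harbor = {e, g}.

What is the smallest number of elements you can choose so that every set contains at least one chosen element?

3

T = {b, d, g} meets every set (each contains at least one member of T), and |T| = 3.
No choice of 2 elements meets every set, so 3 is the minimum.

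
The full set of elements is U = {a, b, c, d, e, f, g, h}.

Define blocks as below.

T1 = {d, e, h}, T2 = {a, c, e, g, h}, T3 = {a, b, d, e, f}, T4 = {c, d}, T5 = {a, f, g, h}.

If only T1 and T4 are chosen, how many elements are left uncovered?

Union of T1, T4 = {c, d, e, h}.
Not covered: a, b, f, g — 4 elements.

4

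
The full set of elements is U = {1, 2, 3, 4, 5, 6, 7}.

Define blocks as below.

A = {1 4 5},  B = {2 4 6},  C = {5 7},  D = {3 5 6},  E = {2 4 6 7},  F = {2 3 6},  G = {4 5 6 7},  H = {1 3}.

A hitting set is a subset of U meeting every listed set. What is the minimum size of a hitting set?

3

T = {1, 6, 7} meets every block (each contains at least one member of T), and |T| = 3.
The blocks B, C, H are pairwise disjoint, so any hitting set needs a separate element for each — at least 3. Hence 3 is optimal.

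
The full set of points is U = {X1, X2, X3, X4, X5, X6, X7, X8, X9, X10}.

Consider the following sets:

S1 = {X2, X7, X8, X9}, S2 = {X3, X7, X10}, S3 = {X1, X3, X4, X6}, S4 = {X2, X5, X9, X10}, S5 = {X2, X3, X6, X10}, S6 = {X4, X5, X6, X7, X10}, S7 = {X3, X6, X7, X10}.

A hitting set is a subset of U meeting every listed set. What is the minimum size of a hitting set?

3

H = {X1, X2, X10} meets every set (each contains at least one member of H), and |H| = 3.
No choice of 2 points meets every set, so 3 is the minimum.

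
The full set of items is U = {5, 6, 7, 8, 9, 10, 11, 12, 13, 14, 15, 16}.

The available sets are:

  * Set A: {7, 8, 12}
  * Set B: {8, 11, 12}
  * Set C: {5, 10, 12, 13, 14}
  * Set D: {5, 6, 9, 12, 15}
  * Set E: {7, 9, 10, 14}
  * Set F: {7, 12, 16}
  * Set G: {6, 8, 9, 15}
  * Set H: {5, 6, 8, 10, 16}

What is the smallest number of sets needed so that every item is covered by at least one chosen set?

Take {B, C, F, G}. Their union is {5, 6, 7, 8, 9, 10, 11, 12, 13, 14, 15, 16}, which is all 12 items.
Only B contains 11, so B is forced; the remaining 9 items need at least 3 more sets (each remaining set adds at most 4) — so at least 4 sets are needed, and 4 is optimal.

4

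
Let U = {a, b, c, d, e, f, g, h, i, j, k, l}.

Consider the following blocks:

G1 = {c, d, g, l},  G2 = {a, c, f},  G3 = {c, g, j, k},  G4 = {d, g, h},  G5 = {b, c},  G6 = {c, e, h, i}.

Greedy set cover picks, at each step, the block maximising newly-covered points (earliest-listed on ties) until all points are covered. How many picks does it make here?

5

Greedy: pick G1 (covers 4 new) → pick G6 (covers 3 new) → pick G2 (covers 2 new) → pick G3 (covers 2 new) → pick G5 (covers 1 new). Total picks: 5.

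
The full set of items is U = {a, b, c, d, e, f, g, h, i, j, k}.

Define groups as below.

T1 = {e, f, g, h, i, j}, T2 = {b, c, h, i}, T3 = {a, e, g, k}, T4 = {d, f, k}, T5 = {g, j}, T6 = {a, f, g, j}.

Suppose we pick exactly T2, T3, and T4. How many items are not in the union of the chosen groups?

1

Union of T2, T3, T4 = {a, b, c, d, e, f, g, h, i, k}.
Not covered: j — 1 item.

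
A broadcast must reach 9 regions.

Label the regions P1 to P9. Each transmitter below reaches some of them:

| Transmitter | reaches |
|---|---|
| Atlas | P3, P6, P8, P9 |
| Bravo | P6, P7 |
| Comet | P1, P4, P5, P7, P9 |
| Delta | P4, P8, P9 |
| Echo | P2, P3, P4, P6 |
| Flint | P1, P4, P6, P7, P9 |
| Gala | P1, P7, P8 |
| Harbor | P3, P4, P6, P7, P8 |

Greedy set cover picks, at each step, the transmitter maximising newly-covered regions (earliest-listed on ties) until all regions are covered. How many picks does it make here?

Greedy: pick Comet (covers 5 new) → pick Atlas (covers 3 new) → pick Echo (covers 1 new). Total picks: 3.

3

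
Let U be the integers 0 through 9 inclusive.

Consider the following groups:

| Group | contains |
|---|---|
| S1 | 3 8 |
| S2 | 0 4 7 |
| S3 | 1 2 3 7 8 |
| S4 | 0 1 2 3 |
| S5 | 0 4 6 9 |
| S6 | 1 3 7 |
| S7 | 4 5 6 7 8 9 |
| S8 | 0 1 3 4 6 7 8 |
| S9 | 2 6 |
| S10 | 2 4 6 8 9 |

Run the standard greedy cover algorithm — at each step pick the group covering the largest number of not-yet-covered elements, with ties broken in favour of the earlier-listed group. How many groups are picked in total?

3

Greedy: pick S8 (covers 7 new) → pick S7 (covers 2 new) → pick S3 (covers 1 new). Total picks: 3.
(The true minimum cover uses only 2 groups, so greedy is not optimal here.)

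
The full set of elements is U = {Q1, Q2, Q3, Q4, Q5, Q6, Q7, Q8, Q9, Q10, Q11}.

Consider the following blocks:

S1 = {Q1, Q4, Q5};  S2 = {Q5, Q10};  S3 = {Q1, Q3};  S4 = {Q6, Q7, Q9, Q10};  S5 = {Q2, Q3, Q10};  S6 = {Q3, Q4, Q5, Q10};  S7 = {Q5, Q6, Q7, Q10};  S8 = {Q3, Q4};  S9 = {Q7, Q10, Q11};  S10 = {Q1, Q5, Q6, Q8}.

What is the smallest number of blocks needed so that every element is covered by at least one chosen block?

5

S4, S5, S8, S9, and S10 cover everything between them: the union {Q1, Q2, Q3, Q4, Q5, Q6, Q7, Q8, Q9, Q10, Q11} is all of U.
No 4 of the 10 blocks cover everything (all 210 combinations miss at least one element), so 5 is optimal.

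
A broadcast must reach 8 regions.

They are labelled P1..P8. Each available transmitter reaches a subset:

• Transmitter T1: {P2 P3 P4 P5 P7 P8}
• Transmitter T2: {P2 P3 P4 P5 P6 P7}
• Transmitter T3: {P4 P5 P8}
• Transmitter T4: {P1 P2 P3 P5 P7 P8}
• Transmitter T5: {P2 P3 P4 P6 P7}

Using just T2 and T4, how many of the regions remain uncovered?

0

Union of T2, T4 = {P1, P2, P3, P4, P5, P6, P7, P8} — that's every region, so 0 are uncovered.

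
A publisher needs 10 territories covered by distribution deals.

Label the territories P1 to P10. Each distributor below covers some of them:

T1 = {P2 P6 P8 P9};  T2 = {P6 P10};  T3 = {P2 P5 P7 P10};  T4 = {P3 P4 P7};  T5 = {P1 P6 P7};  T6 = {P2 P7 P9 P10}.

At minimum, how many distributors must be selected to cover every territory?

4

Take {T1, T3, T4, T5}. Their union is {P1, P2, P3, P4, P5, P6, P7, P8, P9, P10}, which is all 10 territories.
Only T5 contains P1, so T5 is forced; the remaining 7 territories need at least 3 more distributors (each remaining distributor adds at most 3) — so at least 4 distributors are needed, and 4 is optimal.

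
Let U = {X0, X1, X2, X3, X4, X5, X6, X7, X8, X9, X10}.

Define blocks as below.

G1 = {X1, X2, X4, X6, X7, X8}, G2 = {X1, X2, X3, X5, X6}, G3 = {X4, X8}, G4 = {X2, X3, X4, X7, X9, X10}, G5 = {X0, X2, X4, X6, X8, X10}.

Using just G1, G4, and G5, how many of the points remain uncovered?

Union of G1, G4, G5 = {X0, X1, X2, X3, X4, X6, X7, X8, X9, X10}.
Not covered: X5 — 1 point.

1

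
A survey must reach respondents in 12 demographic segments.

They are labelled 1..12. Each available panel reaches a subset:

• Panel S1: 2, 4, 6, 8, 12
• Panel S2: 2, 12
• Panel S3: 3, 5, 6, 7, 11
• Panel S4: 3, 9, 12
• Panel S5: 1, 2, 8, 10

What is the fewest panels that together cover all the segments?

4

Take {S1, S3, S4, S5}. Their union is {1, 2, 3, 4, 5, 6, 7, 8, 9, 10, 11, 12}, which is all 12 segments.
Only S4 contains 9, so S4 is forced; the remaining 9 segments need at least 3 more panels (each remaining panel adds at most 4) — so at least 4 panels are needed, and 4 is optimal.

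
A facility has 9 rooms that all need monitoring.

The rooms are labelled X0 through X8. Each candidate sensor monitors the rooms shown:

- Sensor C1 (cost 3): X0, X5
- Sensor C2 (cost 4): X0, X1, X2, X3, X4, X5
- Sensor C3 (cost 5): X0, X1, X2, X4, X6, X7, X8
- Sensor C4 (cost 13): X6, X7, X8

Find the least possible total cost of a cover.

C2, C3 together cover every room (C2 ∪ C3 = {X0, X1, X2, X3, X4, X5, X6, X7, X8}); total cost 4 + 5 = 9.
No covering selection has total cost below 9.

9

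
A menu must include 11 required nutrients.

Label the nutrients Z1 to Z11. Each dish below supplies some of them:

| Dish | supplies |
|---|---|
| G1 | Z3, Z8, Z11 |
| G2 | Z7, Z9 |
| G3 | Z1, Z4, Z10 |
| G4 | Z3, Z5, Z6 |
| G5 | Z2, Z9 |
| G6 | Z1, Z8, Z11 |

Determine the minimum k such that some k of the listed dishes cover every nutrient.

G1 and G2 and G3 and G4 and G5 together: G1 ∪ G2 ∪ G3 ∪ G4 ∪ G5 = {Z1, Z2, Z3, Z4, Z5, Z6, Z7, Z8, Z9, Z10, Z11} — every nutrient is covered.
No 4 of the 6 dishes cover everything (all 15 combinations miss at least one nutrient), so 5 is optimal.

5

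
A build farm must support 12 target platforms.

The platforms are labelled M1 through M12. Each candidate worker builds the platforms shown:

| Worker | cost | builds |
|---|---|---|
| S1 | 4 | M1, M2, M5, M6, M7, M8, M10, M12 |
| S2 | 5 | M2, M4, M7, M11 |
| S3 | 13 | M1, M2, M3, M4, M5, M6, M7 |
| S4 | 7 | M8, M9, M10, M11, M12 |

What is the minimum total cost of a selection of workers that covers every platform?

20

S3, S4 together cover every platform (S3 ∪ S4 = {M1, M2, M3, M4, M5, M6, M7, M8, M9, M10, M11, M12}); total cost 13 + 7 = 20.
The greedy pick S1, S2, S4, S3 costs 29; no covering selection beats 20.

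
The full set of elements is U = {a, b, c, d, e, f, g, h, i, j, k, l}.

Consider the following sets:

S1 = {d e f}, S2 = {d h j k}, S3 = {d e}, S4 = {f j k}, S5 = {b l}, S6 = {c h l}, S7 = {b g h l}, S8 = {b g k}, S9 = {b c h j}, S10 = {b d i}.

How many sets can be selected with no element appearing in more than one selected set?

S1, S6, S8 are pairwise disjoint (S1={d,e,f}; S6={c,h,l}; S8={b,g,k}).
Every remaining set overlaps one of these, and no 4 of the listed sets are pairwise disjoint, so 3 is the maximum.

3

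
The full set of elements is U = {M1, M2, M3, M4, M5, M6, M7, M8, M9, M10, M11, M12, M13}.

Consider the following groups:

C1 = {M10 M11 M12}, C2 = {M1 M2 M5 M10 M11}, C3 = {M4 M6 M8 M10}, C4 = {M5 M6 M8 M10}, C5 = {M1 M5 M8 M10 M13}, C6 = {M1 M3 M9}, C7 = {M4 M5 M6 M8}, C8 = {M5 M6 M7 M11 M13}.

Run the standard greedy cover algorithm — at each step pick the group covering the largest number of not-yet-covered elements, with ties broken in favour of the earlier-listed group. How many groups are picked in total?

Greedy: pick C2 (covers 5 new) → pick C3 (covers 3 new) → pick C6 (covers 2 new) → pick C8 (covers 2 new) → pick C1 (covers 1 new). Total picks: 5.

5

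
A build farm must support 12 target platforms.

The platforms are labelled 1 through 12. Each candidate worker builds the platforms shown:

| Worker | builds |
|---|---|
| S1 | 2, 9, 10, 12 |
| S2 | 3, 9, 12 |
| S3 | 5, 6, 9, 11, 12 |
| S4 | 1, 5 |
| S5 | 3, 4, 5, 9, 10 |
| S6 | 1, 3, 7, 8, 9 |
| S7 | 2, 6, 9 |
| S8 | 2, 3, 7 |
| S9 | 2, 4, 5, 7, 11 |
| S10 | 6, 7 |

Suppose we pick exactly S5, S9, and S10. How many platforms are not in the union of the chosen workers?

3

Union of S5, S9, S10 = {2, 3, 4, 5, 6, 7, 9, 10, 11}.
Not covered: 1, 8, 12 — 3 platforms.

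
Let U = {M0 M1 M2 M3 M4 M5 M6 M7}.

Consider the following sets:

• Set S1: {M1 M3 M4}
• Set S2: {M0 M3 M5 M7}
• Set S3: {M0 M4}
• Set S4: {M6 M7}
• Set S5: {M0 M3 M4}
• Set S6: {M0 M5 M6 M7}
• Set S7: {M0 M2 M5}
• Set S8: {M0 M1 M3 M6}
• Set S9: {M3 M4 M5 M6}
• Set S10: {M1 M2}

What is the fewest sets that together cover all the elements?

3

S1, S6, and S7 cover everything between them: the union {M0, M1, M2, M3, M4, M5, M6, M7} is all of U.
No 2 of the 10 sets cover everything (all 45 combinations miss at least one element), so 3 is optimal.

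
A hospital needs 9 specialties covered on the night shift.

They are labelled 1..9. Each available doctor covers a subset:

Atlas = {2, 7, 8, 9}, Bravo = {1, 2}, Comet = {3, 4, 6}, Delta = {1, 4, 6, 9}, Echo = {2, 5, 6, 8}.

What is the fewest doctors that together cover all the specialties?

Atlas and Comet and Delta and Echo together: Atlas ∪ Comet ∪ Delta ∪ Echo = {1, 2, 3, 4, 5, 6, 7, 8, 9} — every specialty is covered.
No 3 of the 5 doctors cover everything (all 10 combinations miss at least one specialty), so 4 is optimal.

4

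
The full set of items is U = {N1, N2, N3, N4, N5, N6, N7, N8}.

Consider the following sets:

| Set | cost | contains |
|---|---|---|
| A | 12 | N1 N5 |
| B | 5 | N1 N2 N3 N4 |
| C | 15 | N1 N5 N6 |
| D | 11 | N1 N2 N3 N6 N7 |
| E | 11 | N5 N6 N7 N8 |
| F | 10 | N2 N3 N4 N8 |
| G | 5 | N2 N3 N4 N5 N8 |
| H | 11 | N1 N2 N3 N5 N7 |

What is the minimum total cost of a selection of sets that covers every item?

16

B, E together cover every item (B ∪ E = {N1, N2, N3, N4, N5, N6, N7, N8}); total cost 5 + 11 = 16.
No covering selection has total cost below 16.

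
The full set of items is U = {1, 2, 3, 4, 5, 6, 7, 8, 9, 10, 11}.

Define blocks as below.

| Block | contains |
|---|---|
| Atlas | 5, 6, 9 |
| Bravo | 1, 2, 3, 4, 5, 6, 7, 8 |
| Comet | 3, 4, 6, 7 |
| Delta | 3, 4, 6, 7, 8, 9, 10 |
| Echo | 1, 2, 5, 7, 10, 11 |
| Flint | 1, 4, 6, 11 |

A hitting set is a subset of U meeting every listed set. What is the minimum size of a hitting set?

Take H = {6, 7}. Each listed block contains at least one of these, so H is a hitting set of size 2.
No single item lies in every block, so at least 2 are needed and 2 is optimal.

2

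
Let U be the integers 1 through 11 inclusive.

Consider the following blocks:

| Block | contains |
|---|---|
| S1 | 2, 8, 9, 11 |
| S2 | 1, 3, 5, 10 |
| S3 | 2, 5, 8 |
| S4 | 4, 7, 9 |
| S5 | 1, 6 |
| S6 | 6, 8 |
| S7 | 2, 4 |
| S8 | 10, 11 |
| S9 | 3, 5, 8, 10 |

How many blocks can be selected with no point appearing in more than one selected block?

4

S3, S4, S5, S8 are pairwise disjoint (S3={2,5,8}; S4={4,7,9}; S5={1,6}; S8={10,11}).
Every remaining block overlaps one of these, and no 5 of the listed blocks are pairwise disjoint, so 4 is the maximum.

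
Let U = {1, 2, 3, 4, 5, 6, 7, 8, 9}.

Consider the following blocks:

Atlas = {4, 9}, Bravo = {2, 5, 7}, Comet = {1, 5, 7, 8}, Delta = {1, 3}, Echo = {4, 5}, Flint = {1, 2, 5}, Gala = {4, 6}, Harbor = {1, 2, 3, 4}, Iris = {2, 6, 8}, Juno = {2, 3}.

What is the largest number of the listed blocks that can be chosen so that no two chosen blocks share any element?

Comet, Gala, Juno are pairwise disjoint (Comet={1,5,7,8}; Gala={4,6}; Juno={2,3}).
Every remaining block overlaps one of these, and no 4 of the listed blocks are pairwise disjoint, so 3 is the maximum.

3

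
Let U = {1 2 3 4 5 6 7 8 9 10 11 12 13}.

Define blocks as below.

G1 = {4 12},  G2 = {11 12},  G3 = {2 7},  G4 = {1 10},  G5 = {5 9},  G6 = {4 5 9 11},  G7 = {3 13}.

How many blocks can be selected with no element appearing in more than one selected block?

5

G1, G3, G4, G5, G7 are pairwise disjoint (G1={4,12}; G3={2,7}; G4={1,10}; G5={5,9}; G7={3,13}).
Every remaining block overlaps one of these, and no 6 of the listed blocks are pairwise disjoint, so 5 is the maximum.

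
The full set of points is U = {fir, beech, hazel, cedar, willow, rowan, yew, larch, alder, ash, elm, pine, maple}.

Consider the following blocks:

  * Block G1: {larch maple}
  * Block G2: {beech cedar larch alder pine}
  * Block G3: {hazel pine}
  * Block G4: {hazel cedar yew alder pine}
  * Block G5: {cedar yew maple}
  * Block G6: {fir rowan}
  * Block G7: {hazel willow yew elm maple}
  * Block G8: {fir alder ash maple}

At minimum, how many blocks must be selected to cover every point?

4

G2, G6, G7, and G8 cover everything between them: the union {fir, beech, hazel, cedar, willow, rowan, yew, larch, alder, ash, elm, pine, maple} is all of U.
Only G6 contains rowan, so G6 is forced; the remaining 11 points need at least 3 more blocks (each remaining block adds at most 5) — so at least 4 blocks are needed, and 4 is optimal.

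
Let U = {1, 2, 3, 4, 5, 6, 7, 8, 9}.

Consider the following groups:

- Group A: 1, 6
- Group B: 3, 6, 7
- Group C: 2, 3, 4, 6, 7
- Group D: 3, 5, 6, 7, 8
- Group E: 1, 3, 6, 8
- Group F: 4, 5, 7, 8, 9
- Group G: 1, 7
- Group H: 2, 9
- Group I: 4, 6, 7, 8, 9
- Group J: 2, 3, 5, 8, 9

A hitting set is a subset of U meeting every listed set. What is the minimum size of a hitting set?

3

Take T = {1, 7, 9}. Each listed group contains at least one of these, so T is a hitting set of size 3.
No choice of 2 points meets every group, so 3 is the minimum.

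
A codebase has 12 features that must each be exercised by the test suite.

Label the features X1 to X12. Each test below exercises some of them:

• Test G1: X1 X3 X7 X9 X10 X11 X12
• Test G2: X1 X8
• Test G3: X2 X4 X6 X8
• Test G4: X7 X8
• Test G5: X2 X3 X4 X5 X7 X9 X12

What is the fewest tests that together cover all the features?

3

Take {G1, G3, G5}. Their union is {X1, X2, X3, X4, X5, X6, X7, X8, X9, X10, X11, X12}, which is all 12 features.
Only G5 contains X5, so G5 is forced; the remaining 5 features need at least 2 more tests (each remaining test adds at most 3) — so at least 3 tests are needed, and 3 is optimal.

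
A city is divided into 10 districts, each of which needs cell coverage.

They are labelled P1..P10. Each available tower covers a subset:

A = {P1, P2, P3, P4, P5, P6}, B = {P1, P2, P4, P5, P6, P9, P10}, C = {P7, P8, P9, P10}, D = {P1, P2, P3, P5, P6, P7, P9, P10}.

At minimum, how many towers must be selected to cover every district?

2

Take {A, C}. Their union is {P1, P2, P3, P4, P5, P6, P7, P8, P9, P10}, which is all 10 districts.
No single tower has all 10 districts (the largest, D, has 8), so 2 is optimal.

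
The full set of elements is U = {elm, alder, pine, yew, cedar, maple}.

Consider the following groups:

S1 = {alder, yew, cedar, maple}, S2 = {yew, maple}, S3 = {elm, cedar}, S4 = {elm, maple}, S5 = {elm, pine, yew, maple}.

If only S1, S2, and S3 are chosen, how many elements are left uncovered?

Union of S1, S2, S3 = {elm, alder, yew, cedar, maple}.
Not covered: pine — 1 element.

1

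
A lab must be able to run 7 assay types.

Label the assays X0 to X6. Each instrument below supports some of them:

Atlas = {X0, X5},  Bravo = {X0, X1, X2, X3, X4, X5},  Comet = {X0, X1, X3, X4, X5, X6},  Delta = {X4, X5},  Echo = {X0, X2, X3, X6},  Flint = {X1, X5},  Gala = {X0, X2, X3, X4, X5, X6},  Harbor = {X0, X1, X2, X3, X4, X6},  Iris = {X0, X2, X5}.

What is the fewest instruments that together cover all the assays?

2

Take {Comet, Iris}. Their union is {X0, X1, X2, X3, X4, X5, X6}, which is all 7 assays.
No single instrument has all 7 assays (the largest, Bravo, has 6), so 2 is optimal.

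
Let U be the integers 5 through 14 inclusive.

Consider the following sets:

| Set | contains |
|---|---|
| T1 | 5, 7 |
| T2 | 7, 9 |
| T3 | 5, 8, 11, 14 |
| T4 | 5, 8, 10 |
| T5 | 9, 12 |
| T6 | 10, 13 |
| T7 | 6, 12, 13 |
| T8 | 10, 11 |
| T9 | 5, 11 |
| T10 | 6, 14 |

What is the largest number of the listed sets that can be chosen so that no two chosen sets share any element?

T1, T5, T6, T10 are pairwise disjoint (T1={5,7}; T5={9,12}; T6={10,13}; T10={6,14}).
Every remaining set overlaps one of these, and no 5 of the listed sets are pairwise disjoint, so 4 is the maximum.

4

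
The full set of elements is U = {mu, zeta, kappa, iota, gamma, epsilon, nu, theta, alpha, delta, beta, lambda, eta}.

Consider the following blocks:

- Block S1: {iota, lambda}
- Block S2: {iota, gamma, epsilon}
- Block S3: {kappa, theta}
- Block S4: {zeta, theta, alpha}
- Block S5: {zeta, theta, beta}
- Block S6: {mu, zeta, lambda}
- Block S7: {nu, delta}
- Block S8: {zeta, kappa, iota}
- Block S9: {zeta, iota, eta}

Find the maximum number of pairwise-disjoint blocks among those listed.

S2, S3, S6, S7 are pairwise disjoint (S2={iota,gamma,epsilon}; S3={kappa,theta}; S6={mu,zeta,lambda}; S7={nu,delta}).
Every remaining block overlaps one of these, and no 5 of the listed blocks are pairwise disjoint, so 4 is the maximum.

4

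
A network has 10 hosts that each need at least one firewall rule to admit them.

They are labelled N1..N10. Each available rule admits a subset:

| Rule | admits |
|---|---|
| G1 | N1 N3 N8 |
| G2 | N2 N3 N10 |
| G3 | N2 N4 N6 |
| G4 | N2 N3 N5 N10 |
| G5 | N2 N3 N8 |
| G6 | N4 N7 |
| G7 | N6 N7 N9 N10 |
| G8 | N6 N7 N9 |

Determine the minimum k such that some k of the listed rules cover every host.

4

Take {G1, G4, G6, G8}. Their union is {N1, N2, N3, N4, N5, N6, N7, N8, N9, N10}, which is all 10 hosts.
No 3 of the 8 rules cover everything (all 56 combinations miss at least one host), so 4 is optimal.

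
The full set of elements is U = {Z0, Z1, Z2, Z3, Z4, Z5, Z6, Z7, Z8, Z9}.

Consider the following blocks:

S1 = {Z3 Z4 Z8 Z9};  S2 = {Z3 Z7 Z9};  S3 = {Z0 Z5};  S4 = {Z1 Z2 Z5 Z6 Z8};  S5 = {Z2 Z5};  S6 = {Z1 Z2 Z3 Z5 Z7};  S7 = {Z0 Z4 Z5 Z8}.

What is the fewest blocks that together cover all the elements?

3

S2, S4, and S7 cover everything between them: the union {Z0, Z1, Z2, Z3, Z4, Z5, Z6, Z7, Z8, Z9} is all of U.
Only S4 contains Z6, so S4 is forced; the remaining 5 elements need at least 2 more blocks (each remaining block adds at most 3) — so at least 3 blocks are needed, and 3 is optimal.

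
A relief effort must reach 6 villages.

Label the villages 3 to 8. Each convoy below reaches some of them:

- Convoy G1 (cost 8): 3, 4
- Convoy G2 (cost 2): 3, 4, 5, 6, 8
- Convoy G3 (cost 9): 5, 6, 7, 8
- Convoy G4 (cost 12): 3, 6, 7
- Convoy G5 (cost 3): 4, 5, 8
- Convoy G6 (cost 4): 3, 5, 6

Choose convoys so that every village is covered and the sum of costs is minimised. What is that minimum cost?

11

G2, G3 together cover every village (G2 ∪ G3 = {3, 4, 5, 6, 7, 8}); total cost 2 + 9 = 11.
No covering selection has total cost below 11.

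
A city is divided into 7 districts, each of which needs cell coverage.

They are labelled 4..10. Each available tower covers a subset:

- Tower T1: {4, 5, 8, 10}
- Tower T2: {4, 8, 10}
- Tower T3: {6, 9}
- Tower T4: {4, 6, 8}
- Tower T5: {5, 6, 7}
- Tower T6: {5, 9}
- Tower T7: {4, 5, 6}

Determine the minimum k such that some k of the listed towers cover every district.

3

Take {T2, T5, T6}. Their union is {4, 5, 6, 7, 8, 9, 10}, which is all 7 districts.
Only T5 contains 7, so T5 is forced; the remaining 4 districts need at least 2 more towers (each remaining tower adds at most 3) — so at least 3 towers are needed, and 3 is optimal.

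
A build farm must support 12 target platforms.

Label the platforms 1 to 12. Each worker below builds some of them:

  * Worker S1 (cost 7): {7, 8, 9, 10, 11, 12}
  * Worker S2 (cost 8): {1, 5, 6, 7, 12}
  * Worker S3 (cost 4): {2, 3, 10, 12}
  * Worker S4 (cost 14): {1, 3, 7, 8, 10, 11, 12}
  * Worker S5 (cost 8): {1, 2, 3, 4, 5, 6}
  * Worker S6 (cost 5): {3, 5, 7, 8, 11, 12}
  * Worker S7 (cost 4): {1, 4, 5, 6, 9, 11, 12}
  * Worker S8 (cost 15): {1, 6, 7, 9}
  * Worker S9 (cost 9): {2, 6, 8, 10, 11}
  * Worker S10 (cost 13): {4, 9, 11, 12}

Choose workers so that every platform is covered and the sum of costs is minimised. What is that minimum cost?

S3, S6, S7 together cover every platform (S3 ∪ S6 ∪ S7 = {1, 2, 3, 4, 5, 6, 7, 8, 9, 10, 11, 12}); total cost 4 + 5 + 4 = 13.
No covering selection has total cost below 13.

13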